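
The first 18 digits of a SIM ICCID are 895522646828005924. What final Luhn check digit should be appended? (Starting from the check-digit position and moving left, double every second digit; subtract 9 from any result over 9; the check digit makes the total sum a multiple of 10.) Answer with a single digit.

Partial digits right→left: 4 2 9 5 0 0 8 2 8 6 4 6 2 2 5 5 9 8
Double every second digit counting from the check-digit position (so the 1st, 3rd, 5th, ... of the partial from the right).
  doubled (with −9 where >9): 8 9 0 7 7 8 4 1 9 → sum 53
  kept as-is: 2 5 0 2 6 6 2 5 8 → sum 36
Total = 53 + 36 = 89.
Check digit = (10 − (89 mod 10)) mod 10 = 1.

1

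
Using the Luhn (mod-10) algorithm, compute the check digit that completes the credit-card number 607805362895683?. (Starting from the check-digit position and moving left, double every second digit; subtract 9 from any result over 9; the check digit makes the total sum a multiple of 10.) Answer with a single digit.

Partial digits right→left: 3 8 6 5 9 8 2 6 3 5 0 8 7 0 6
Double every second digit counting from the check-digit position (so the 1st, 3rd, 5th, ... of the partial from the right).
  doubled (with −9 where >9): 6 3 9 4 6 0 5 3 → sum 36
  kept as-is: 8 5 8 6 5 8 0 → sum 40
Total = 36 + 40 = 76.
Check digit = (10 − (76 mod 10)) mod 10 = 4.

4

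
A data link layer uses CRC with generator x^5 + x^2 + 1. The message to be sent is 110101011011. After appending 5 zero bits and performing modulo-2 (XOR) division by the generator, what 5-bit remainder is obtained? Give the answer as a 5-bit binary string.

00111

Append 5 zeros: 11010101101100000. Divide by 100101 (XOR where the leading bit is 1):
  pos 0: 110101 XOR 100101 = 010000
  pos 1: 100000 XOR 100101 = 000101
  pos 4: 101110 XOR 100101 = 001011
  pos 6: 101111 XOR 100101 = 001010
  pos 8: 101000 XOR 100101 = 001101
  pos 10: 110100 XOR 100101 = 010001
  pos 11: 100010 XOR 100101 = 000111
Remainder (last 5 bits) = 00111. This is the CRC / FCS.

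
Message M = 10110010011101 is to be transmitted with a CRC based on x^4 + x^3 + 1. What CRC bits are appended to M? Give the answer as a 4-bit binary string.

1011

Append 4 zeros: 101100100111010000. Divide by 11001 (XOR where the leading bit is 1):
  pos 0: 10110 XOR 11001 = 01111
  pos 1: 11110 XOR 11001 = 00111
  pos 3: 11110 XOR 11001 = 00111
  pos 5: 11101 XOR 11001 = 00100
  pos 7: 10011 XOR 11001 = 01010
  pos 8: 10100 XOR 11001 = 01101
  pos 9: 11011 XOR 11001 = 00010
  pos 12: 10000 XOR 11001 = 01001
  pos 13: 10010 XOR 11001 = 01011
Remainder (last 4 bits) = 1011. This is the CRC / FCS.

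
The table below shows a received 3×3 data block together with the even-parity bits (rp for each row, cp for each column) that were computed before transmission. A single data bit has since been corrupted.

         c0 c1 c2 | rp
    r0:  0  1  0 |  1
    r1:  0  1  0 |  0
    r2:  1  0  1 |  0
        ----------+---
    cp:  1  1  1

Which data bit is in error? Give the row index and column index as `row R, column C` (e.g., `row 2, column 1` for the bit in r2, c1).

Recompute each row's even parity and compare to rp:
  r0: data parity 1, sent rp 1 → ok
  r1: data parity 1, sent rp 0 → mismatch
  r2: data parity 0, sent rp 0 → ok
Recompute each column's even parity and compare to cp:
  c0: data parity 1, sent cp 1 → ok
  c1: data parity 0, sent cp 1 → mismatch
  c2: data parity 1, sent cp 1 → ok
Exactly one row (r1) and one column (c1) fail → the flipped bit is at their intersection.

row 1, column 1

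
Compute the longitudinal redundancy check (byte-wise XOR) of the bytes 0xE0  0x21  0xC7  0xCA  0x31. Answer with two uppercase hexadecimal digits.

XOR the bytes together:
  start with 0xE0
  0xE0 ⊕ 0x21 = 0xC1
  0xC1 ⊕ 0xC7 = 0x06
  0x06 ⊕ 0xCA = 0xCC
  0xCC ⊕ 0x31 = 0xFD

FD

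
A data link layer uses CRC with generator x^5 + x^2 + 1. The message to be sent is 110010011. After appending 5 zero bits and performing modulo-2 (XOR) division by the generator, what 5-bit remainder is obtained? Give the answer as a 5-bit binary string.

00111

Append 5 zeros: 11001001100000. Divide by 100101 (XOR where the leading bit is 1):
  pos 0: 110010 XOR 100101 = 010111
  pos 1: 101110 XOR 100101 = 001011
  pos 3: 101111 XOR 100101 = 001010
  pos 5: 101000 XOR 100101 = 001101
  pos 7: 110100 XOR 100101 = 010001
  pos 8: 100010 XOR 100101 = 000111
Remainder (last 5 bits) = 00111. This is the CRC / FCS.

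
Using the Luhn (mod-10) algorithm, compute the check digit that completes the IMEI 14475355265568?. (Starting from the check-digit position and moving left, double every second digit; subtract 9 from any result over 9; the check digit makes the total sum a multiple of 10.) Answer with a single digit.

Partial digits right→left: 8 6 5 5 6 2 5 5 3 5 7 4 4 1
Double every second digit counting from the check-digit position (so the 1st, 3rd, 5th, ... of the partial from the right).
  doubled (with −9 where >9): 7 1 3 1 6 5 8 → sum 31
  kept as-is: 6 5 2 5 5 4 1 → sum 28
Total = 31 + 28 = 59.
Check digit = (10 − (59 mod 10)) mod 10 = 1.

1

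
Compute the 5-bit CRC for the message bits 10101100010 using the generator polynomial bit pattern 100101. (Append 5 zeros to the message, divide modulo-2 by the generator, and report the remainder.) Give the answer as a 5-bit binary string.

11111

Append 5 zeros: 1010110001000000. Divide by 100101 (XOR where the leading bit is 1):
  pos 0: 101011 XOR 100101 = 001110
  pos 2: 111000 XOR 100101 = 011101
  pos 3: 111010 XOR 100101 = 011111
  pos 4: 111111 XOR 100101 = 011010
  pos 5: 110100 XOR 100101 = 010001
  pos 6: 100010 XOR 100101 = 000111
  pos 9: 111000 XOR 100101 = 011101
  pos 10: 111010 XOR 100101 = 011111
Remainder (last 5 bits) = 11111. This is the CRC / FCS.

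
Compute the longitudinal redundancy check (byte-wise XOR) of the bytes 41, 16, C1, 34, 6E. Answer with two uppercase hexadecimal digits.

XOR the bytes together:
  start with 0x41
  0x41 ⊕ 0x16 = 0x57
  0x57 ⊕ 0xC1 = 0x96
  0x96 ⊕ 0x34 = 0xA2
  0xA2 ⊕ 0x6E = 0xCC

CC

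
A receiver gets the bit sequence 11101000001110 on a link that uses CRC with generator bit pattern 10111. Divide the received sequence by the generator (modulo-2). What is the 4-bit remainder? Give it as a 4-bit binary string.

1000

Modulo-2 division of 11101000001110 by 10111:
  pos 0: 11101 XOR 10111 = 01010
  pos 1: 10100 XOR 10111 = 00011
  pos 4: 11000 XOR 10111 = 01111
  pos 5: 11110 XOR 10111 = 01001
  pos 6: 10011 XOR 10111 = 00100
  pos 8: 10011 XOR 10111 = 00100
Remainder = 1000 (nonzero — an error is detected).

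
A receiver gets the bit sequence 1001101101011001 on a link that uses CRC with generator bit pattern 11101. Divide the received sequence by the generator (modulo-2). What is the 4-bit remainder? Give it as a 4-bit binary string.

Modulo-2 division of 1001101101011001 by 11101:
  pos 0: 10011 XOR 11101 = 01110
  pos 1: 11100 XOR 11101 = 00001
  pos 5: 11101 XOR 11101 = 00000
  pos 11: 11001 XOR 11101 = 00100
Remainder = 0100 (nonzero — an error is detected).

0100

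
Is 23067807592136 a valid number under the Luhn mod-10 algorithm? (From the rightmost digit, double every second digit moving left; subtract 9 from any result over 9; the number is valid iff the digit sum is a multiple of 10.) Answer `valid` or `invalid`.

From the right, keep odd positions and double even positions (subtract 9 from any doubled value over 9):
  doubled (positions 2,4,...): 6 4 1 0 5 0 4 → sum 20
  kept (positions 1,3,...): 6 1 9 7 8 6 3 → sum 40
Total = 60.
60 mod 10 = 0, so the number is valid.

valid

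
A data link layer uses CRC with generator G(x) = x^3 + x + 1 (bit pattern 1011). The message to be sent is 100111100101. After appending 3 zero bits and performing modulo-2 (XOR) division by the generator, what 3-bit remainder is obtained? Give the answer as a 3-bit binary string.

110

Append 3 zeros: 100111100101000. Divide by 1011 (XOR where the leading bit is 1):
  pos 0: 1001 XOR 1011 = 0010
  pos 2: 1011 XOR 1011 = 0000
  pos 6: 1001 XOR 1011 = 0010
  pos 8: 1001 XOR 1011 = 0010
  pos 10: 1000 XOR 1011 = 0011
Remainder (last 3 bits) = 110. This is the CRC / FCS.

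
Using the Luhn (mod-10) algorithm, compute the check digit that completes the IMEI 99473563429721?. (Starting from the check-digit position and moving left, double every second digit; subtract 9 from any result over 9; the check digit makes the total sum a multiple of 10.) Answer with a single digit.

Partial digits right→left: 1 2 7 9 2 4 3 6 5 3 7 4 9 9
Double every second digit counting from the check-digit position (so the 1st, 3rd, 5th, ... of the partial from the right).
  doubled (with −9 where >9): 2 5 4 6 1 5 9 → sum 32
  kept as-is: 2 9 4 6 3 4 9 → sum 37
Total = 32 + 37 = 69.
Check digit = (10 − (69 mod 10)) mod 10 = 1.

1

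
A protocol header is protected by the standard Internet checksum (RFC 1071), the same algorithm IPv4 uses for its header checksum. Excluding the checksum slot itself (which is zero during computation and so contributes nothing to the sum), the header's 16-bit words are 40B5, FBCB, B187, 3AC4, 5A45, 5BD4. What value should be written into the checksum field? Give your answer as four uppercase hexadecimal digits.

2119

One's-complement addition (fold any carry out of bit 15 back into bit 0):
  0x40B5 + 0xFBCB = 0x13C80 → wrap carry → 0x3C81
  0x3C81 + 0xB187 = 0x0EE08
  0xEE08 + 0x3AC4 = 0x128CC → wrap carry → 0x28CD
  0x28CD + 0x5A45 = 0x08312
  0x8312 + 0x5BD4 = 0x0DEE6
One's-complement sum = 0xDEE6.
Checksum = ~0xDEE6 & 0xFFFF = 0x2119.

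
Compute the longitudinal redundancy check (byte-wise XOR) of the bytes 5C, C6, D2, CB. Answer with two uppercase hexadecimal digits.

83

XOR the bytes together:
  start with 0x5C
  0x5C ⊕ 0xC6 = 0x9A
  0x9A ⊕ 0xD2 = 0x48
  0x48 ⊕ 0xCB = 0x83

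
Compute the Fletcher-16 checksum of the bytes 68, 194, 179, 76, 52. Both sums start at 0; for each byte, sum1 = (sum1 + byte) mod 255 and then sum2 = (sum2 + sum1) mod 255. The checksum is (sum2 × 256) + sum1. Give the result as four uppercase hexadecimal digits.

483B

Running sums (mod 255):
  after byte 0 (68): sum1=68, sum2=68
  after byte 1 (194): sum1=7, sum2=75
  after byte 2 (179): sum1=186, sum2=6
  after byte 3 (76): sum1=7, sum2=13
  after byte 4 (52): sum1=59, sum2=72
Checksum = sum2·256 + sum1 = 72·256 + 59 = 18491 = 0x483B.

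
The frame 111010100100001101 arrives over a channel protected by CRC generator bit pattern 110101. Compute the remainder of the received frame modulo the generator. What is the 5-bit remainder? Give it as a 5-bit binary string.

Modulo-2 division of 111010100100001101 by 110101:
  pos 0: 111010 XOR 110101 = 001111
  pos 2: 111110 XOR 110101 = 001011
  pos 4: 101101 XOR 110101 = 011000
  pos 5: 110000 XOR 110101 = 000101
  pos 8: 101000 XOR 110101 = 011101
  pos 9: 111011 XOR 110101 = 001110
  pos 11: 111010 XOR 110101 = 001111
Remainder = 11111 (nonzero — an error is detected).

11111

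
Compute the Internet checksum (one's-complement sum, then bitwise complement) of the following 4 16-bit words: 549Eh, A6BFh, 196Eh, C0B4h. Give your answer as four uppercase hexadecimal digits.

2A7F

One's-complement addition (fold any carry out of bit 15 back into bit 0):
  0x549E + 0xA6BF = 0x0FB5D
  0xFB5D + 0x196E = 0x114CB → wrap carry → 0x14CC
  0x14CC + 0xC0B4 = 0x0D580
One's-complement sum = 0xD580.
Checksum = ~0xD580 & 0xFFFF = 0x2A7F.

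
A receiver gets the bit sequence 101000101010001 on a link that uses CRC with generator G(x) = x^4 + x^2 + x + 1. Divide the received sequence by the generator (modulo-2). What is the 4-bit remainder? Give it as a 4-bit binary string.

0000

Modulo-2 division of 101000101010001 by 10111:
  pos 0: 10100 XOR 10111 = 00011
  pos 3: 11010 XOR 10111 = 01101
  pos 4: 11011 XOR 10111 = 01100
  pos 5: 11000 XOR 10111 = 01111
  pos 6: 11111 XOR 10111 = 01000
  pos 7: 10000 XOR 10111 = 00111
  pos 9: 11100 XOR 10111 = 01011
  pos 10: 10111 XOR 10111 = 00000
Remainder = 0000 (zero — the frame passes the CRC check).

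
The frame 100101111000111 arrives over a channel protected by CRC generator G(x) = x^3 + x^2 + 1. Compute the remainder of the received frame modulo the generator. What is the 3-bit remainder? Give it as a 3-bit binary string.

000

Modulo-2 division of 100101111000111 by 1101:
  pos 0: 1001 XOR 1101 = 0100
  pos 1: 1000 XOR 1101 = 0101
  pos 2: 1011 XOR 1101 = 0110
  pos 3: 1101 XOR 1101 = 0000
  pos 7: 1100 XOR 1101 = 0001
  pos 10: 1011 XOR 1101 = 0110
  pos 11: 1101 XOR 1101 = 0000
Remainder = 000 (zero — the frame passes the CRC check).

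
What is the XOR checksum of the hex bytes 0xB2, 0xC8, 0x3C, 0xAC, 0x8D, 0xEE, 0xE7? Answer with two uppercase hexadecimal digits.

XOR the bytes together:
  start with 0xB2
  0xB2 ⊕ 0xC8 = 0x7A
  0x7A ⊕ 0x3C = 0x46
  0x46 ⊕ 0xAC = 0xEA
  0xEA ⊕ 0x8D = 0x67
  0x67 ⊕ 0xEE = 0x89
  0x89 ⊕ 0xE7 = 0x6E

6E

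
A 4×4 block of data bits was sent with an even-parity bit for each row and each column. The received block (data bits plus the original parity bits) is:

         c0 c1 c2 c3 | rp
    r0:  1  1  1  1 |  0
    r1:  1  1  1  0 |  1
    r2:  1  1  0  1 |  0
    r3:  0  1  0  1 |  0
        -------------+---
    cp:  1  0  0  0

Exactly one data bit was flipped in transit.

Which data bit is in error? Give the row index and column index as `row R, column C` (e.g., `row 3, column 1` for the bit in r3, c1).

Recompute each row's even parity and compare to rp:
  r0: data parity 0, sent rp 0 → ok
  r1: data parity 1, sent rp 1 → ok
  r2: data parity 1, sent rp 0 → mismatch
  r3: data parity 0, sent rp 0 → ok
Recompute each column's even parity and compare to cp:
  c0: data parity 1, sent cp 1 → ok
  c1: data parity 0, sent cp 0 → ok
  c2: data parity 0, sent cp 0 → ok
  c3: data parity 1, sent cp 0 → mismatch
Exactly one row (r2) and one column (c3) fail → the flipped bit is at their intersection.

row 2, column 3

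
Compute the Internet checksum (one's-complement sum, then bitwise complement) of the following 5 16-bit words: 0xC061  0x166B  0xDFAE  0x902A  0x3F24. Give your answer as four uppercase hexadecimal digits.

One's-complement addition (fold any carry out of bit 15 back into bit 0):
  0xC061 + 0x166B = 0x0D6CC
  0xD6CC + 0xDFAE = 0x1B67A → wrap carry → 0xB67B
  0xB67B + 0x902A = 0x146A5 → wrap carry → 0x46A6
  0x46A6 + 0x3F24 = 0x085CA
One's-complement sum = 0x85CA.
Checksum = ~0x85CA & 0xFFFF = 0x7A35.

7A35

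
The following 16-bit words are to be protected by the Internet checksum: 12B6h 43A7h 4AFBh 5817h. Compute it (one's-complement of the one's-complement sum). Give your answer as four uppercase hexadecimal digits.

0690

One's-complement addition (fold any carry out of bit 15 back into bit 0):
  0x12B6 + 0x43A7 = 0x0565D
  0x565D + 0x4AFB = 0x0A158
  0xA158 + 0x5817 = 0x0F96F
One's-complement sum = 0xF96F.
Checksum = ~0xF96F & 0xFFFF = 0x0690.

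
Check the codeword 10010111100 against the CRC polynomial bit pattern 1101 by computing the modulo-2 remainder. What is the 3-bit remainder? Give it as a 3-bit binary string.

001

Modulo-2 division of 10010111100 by 1101:
  pos 0: 1001 XOR 1101 = 0100
  pos 1: 1000 XOR 1101 = 0101
  pos 2: 1011 XOR 1101 = 0110
  pos 3: 1101 XOR 1101 = 0000
  pos 7: 1100 XOR 1101 = 0001
Remainder = 001 (nonzero — an error is detected).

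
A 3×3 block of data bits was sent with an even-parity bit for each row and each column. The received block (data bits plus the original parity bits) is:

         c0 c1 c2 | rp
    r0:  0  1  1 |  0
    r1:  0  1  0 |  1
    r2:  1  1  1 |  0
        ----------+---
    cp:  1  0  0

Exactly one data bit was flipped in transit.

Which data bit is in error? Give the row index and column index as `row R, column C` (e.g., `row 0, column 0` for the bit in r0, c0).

Recompute each row's even parity and compare to rp:
  r0: data parity 0, sent rp 0 → ok
  r1: data parity 1, sent rp 1 → ok
  r2: data parity 1, sent rp 0 → mismatch
Recompute each column's even parity and compare to cp:
  c0: data parity 1, sent cp 1 → ok
  c1: data parity 1, sent cp 0 → mismatch
  c2: data parity 0, sent cp 0 → ok
Exactly one row (r2) and one column (c1) fail → the flipped bit is at their intersection.

row 2, column 1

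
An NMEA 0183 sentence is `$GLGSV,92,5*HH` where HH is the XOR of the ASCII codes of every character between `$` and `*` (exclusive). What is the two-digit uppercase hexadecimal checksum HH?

XOR the ASCII codes of the payload characters:
  'G' = 0x47 → acc = 0x47
  'L' = 0x4C → acc = 0x0B
  'G' = 0x47 → acc = 0x4C
  'S' = 0x53 → acc = 0x1F
  'V' = 0x56 → acc = 0x49
  ',' = 0x2C → acc = 0x65
  '9' = 0x39 → acc = 0x5C
  '2' = 0x32 → acc = 0x6E
  ',' = 0x2C → acc = 0x42
  '5' = 0x35 → acc = 0x77
Checksum = 0x77.

77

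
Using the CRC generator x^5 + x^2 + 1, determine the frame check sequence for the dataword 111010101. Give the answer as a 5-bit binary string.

11110

Append 5 zeros: 11101010100000. Divide by 100101 (XOR where the leading bit is 1):
  pos 0: 111010 XOR 100101 = 011111
  pos 1: 111111 XOR 100101 = 011010
  pos 2: 110100 XOR 100101 = 010001
  pos 3: 100011 XOR 100101 = 000110
  pos 6: 110000 XOR 100101 = 010101
  pos 7: 101010 XOR 100101 = 001111
Remainder (last 5 bits) = 11110. This is the CRC / FCS.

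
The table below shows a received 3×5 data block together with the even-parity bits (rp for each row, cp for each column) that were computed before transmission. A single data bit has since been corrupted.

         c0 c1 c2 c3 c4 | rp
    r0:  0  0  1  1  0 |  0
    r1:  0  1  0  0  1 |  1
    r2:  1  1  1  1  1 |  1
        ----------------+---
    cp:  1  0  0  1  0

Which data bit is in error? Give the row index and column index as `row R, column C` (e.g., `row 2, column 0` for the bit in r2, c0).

row 1, column 3

Recompute each row's even parity and compare to rp:
  r0: data parity 0, sent rp 0 → ok
  r1: data parity 0, sent rp 1 → mismatch
  r2: data parity 1, sent rp 1 → ok
Recompute each column's even parity and compare to cp:
  c0: data parity 1, sent cp 1 → ok
  c1: data parity 0, sent cp 0 → ok
  c2: data parity 0, sent cp 0 → ok
  c3: data parity 0, sent cp 1 → mismatch
  c4: data parity 0, sent cp 0 → ok
Exactly one row (r1) and one column (c3) fail → the flipped bit is at their intersection.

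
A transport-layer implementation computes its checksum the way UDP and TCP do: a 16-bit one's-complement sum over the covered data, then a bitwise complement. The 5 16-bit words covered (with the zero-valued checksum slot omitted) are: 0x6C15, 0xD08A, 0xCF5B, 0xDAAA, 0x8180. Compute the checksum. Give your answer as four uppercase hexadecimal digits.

97D8

One's-complement addition (fold any carry out of bit 15 back into bit 0):
  0x6C15 + 0xD08A = 0x13C9F → wrap carry → 0x3CA0
  0x3CA0 + 0xCF5B = 0x10BFB → wrap carry → 0x0BFC
  0x0BFC + 0xDAAA = 0x0E6A6
  0xE6A6 + 0x8180 = 0x16826 → wrap carry → 0x6827
One's-complement sum = 0x6827.
Checksum = ~0x6827 & 0xFFFF = 0x97D8.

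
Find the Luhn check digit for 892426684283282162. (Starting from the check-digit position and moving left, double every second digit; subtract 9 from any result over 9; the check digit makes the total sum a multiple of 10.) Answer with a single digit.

0

Partial digits right→left: 2 6 1 2 8 2 3 8 2 4 8 6 6 2 4 2 9 8
Double every second digit counting from the check-digit position (so the 1st, 3rd, 5th, ... of the partial from the right).
  doubled (with −9 where >9): 4 2 7 6 4 7 3 8 9 → sum 50
  kept as-is: 6 2 2 8 4 6 2 2 8 → sum 40
Total = 50 + 40 = 90.
Check digit = (10 − (90 mod 10)) mod 10 = 0.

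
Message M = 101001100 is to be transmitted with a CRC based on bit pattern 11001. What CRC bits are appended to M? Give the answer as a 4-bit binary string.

Append 4 zeros: 1010011000000. Divide by 11001 (XOR where the leading bit is 1):
  pos 0: 10100 XOR 11001 = 01101
  pos 1: 11011 XOR 11001 = 00010
  pos 4: 10100 XOR 11001 = 01101
  pos 5: 11010 XOR 11001 = 00011
  pos 8: 11000 XOR 11001 = 00001
Remainder (last 4 bits) = 0001. This is the CRC / FCS.

0001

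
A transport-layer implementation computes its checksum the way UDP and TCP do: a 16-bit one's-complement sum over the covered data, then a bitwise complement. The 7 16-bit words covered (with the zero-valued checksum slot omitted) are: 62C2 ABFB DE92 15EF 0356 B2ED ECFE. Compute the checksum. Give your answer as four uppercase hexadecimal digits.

597D

One's-complement addition (fold any carry out of bit 15 back into bit 0):
  0x62C2 + 0xABFB = 0x10EBD → wrap carry → 0x0EBE
  0x0EBE + 0xDE92 = 0x0ED50
  0xED50 + 0x15EF = 0x1033F → wrap carry → 0x0340
  0x0340 + 0x0356 = 0x00696
  0x0696 + 0xB2ED = 0x0B983
  0xB983 + 0xECFE = 0x1A681 → wrap carry → 0xA682
One's-complement sum = 0xA682.
Checksum = ~0xA682 & 0xFFFF = 0x597D.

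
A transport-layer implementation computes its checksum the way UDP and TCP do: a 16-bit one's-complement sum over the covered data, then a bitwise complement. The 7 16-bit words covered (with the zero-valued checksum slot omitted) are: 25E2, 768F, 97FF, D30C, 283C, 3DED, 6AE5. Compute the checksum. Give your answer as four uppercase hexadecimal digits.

2773

One's-complement addition (fold any carry out of bit 15 back into bit 0):
  0x25E2 + 0x768F = 0x09C71
  0x9C71 + 0x97FF = 0x13470 → wrap carry → 0x3471
  0x3471 + 0xD30C = 0x1077D → wrap carry → 0x077E
  0x077E + 0x283C = 0x02FBA
  0x2FBA + 0x3DED = 0x06DA7
  0x6DA7 + 0x6AE5 = 0x0D88C
One's-complement sum = 0xD88C.
Checksum = ~0xD88C & 0xFFFF = 0x2773.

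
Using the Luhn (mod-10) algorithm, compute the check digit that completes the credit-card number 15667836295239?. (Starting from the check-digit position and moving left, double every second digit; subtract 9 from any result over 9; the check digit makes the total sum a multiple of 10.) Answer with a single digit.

7

Partial digits right→left: 9 3 2 5 9 2 6 3 8 7 6 6 5 1
Double every second digit counting from the check-digit position (so the 1st, 3rd, 5th, ... of the partial from the right).
  doubled (with −9 where >9): 9 4 9 3 7 3 1 → sum 36
  kept as-is: 3 5 2 3 7 6 1 → sum 27
Total = 36 + 27 = 63.
Check digit = (10 − (63 mod 10)) mod 10 = 7.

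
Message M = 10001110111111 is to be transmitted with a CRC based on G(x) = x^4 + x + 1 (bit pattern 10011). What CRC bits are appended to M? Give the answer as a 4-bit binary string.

Append 4 zeros: 100011101111110000. Divide by 10011 (XOR where the leading bit is 1):
  pos 0: 10001 XOR 10011 = 00010
  pos 3: 10110 XOR 10011 = 00101
  pos 5: 10111 XOR 10011 = 00100
  pos 7: 10011 XOR 10011 = 00000
  pos 12: 11000 XOR 10011 = 01011
  pos 13: 10110 XOR 10011 = 00101
Remainder (last 4 bits) = 0101. This is the CRC / FCS.

0101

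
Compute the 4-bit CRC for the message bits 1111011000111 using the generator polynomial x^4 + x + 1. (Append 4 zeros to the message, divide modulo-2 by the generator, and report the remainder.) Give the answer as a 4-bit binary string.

0111

Append 4 zeros: 11110110001110000. Divide by 10011 (XOR where the leading bit is 1):
  pos 0: 11110 XOR 10011 = 01101
  pos 1: 11011 XOR 10011 = 01000
  pos 2: 10001 XOR 10011 = 00010
  pos 5: 10000 XOR 10011 = 00011
  pos 8: 11111 XOR 10011 = 01100
  pos 9: 11000 XOR 10011 = 01011
  pos 10: 10110 XOR 10011 = 00101
  pos 12: 10100 XOR 10011 = 00111
Remainder (last 4 bits) = 0111. This is the CRC / FCS.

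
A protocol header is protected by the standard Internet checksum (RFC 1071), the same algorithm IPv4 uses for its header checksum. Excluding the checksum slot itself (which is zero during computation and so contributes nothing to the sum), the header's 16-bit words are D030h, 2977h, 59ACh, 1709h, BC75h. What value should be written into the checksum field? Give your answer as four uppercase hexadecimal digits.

D92C

One's-complement addition (fold any carry out of bit 15 back into bit 0):
  0xD030 + 0x2977 = 0x0F9A7
  0xF9A7 + 0x59AC = 0x15353 → wrap carry → 0x5354
  0x5354 + 0x1709 = 0x06A5D
  0x6A5D + 0xBC75 = 0x126D2 → wrap carry → 0x26D3
One's-complement sum = 0x26D3.
Checksum = ~0x26D3 & 0xFFFF = 0xD92C.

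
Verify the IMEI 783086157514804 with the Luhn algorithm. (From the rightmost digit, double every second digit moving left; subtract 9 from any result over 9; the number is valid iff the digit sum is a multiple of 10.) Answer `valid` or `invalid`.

invalid

From the right, keep odd positions and double even positions (subtract 9 from any doubled value over 9):
  doubled (positions 2,4,...): 0 8 1 1 3 0 7 → sum 20
  kept (positions 1,3,...): 4 8 1 7 1 8 3 7 → sum 39
Total = 59.
59 mod 10 = 9, so the number is invalid.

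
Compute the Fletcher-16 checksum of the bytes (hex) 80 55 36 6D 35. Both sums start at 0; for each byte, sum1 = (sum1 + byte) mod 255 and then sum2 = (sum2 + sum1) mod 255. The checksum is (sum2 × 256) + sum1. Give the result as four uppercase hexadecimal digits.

Running sums (mod 255):
  after byte 0 (80): sum1=128, sum2=128
  after byte 1 (55): sum1=213, sum2=86
  after byte 2 (36): sum1=12, sum2=98
  after byte 3 (6D): sum1=121, sum2=219
  after byte 4 (35): sum1=174, sum2=138
Checksum = sum2·256 + sum1 = 138·256 + 174 = 35502 = 0x8AAE.

8AAE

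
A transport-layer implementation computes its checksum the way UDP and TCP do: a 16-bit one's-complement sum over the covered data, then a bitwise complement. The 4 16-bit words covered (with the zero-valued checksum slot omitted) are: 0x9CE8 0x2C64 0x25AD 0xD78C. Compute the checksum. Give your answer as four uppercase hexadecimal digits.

One's-complement addition (fold any carry out of bit 15 back into bit 0):
  0x9CE8 + 0x2C64 = 0x0C94C
  0xC94C + 0x25AD = 0x0EEF9
  0xEEF9 + 0xD78C = 0x1C685 → wrap carry → 0xC686
One's-complement sum = 0xC686.
Checksum = ~0xC686 & 0xFFFF = 0x3979.

3979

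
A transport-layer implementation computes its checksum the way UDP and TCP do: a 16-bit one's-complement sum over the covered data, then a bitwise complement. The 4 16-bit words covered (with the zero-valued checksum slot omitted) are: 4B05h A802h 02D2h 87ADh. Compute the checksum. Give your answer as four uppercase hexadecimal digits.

One's-complement addition (fold any carry out of bit 15 back into bit 0):
  0x4B05 + 0xA802 = 0x0F307
  0xF307 + 0x02D2 = 0x0F5D9
  0xF5D9 + 0x87AD = 0x17D86 → wrap carry → 0x7D87
One's-complement sum = 0x7D87.
Checksum = ~0x7D87 & 0xFFFF = 0x8278.

8278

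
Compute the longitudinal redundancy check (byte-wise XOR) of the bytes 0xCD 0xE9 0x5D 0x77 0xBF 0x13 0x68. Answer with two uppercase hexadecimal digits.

CA

XOR the bytes together:
  start with 0xCD
  0xCD ⊕ 0xE9 = 0x24
  0x24 ⊕ 0x5D = 0x79
  0x79 ⊕ 0x77 = 0x0E
  0x0E ⊕ 0xBF = 0xB1
  0xB1 ⊕ 0x13 = 0xA2
  0xA2 ⊕ 0x68 = 0xCA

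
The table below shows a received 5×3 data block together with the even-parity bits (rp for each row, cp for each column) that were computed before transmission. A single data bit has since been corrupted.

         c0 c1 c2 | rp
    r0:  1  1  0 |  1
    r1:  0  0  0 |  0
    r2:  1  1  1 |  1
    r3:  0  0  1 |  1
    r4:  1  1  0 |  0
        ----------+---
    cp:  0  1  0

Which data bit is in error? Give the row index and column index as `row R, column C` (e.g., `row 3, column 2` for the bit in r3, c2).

row 0, column 0

Recompute each row's even parity and compare to rp:
  r0: data parity 0, sent rp 1 → mismatch
  r1: data parity 0, sent rp 0 → ok
  r2: data parity 1, sent rp 1 → ok
  r3: data parity 1, sent rp 1 → ok
  r4: data parity 0, sent rp 0 → ok
Recompute each column's even parity and compare to cp:
  c0: data parity 1, sent cp 0 → mismatch
  c1: data parity 1, sent cp 1 → ok
  c2: data parity 0, sent cp 0 → ok
Exactly one row (r0) and one column (c0) fail → the flipped bit is at their intersection.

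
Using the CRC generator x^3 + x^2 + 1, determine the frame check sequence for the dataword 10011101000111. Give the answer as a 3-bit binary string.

Append 3 zeros: 10011101000111000. Divide by 1101 (XOR where the leading bit is 1):
  pos 0: 1001 XOR 1101 = 0100
  pos 1: 1001 XOR 1101 = 0100
  pos 2: 1001 XOR 1101 = 0100
  pos 3: 1000 XOR 1101 = 0101
  pos 4: 1011 XOR 1101 = 0110
  pos 5: 1100 XOR 1101 = 0001
  pos 8: 1001 XOR 1101 = 0100
  pos 9: 1001 XOR 1101 = 0100
  pos 10: 1001 XOR 1101 = 0100
  pos 11: 1000 XOR 1101 = 0101
  pos 12: 1010 XOR 1101 = 0111
  pos 13: 1110 XOR 1101 = 0011
Remainder (last 3 bits) = 011. This is the CRC / FCS.

011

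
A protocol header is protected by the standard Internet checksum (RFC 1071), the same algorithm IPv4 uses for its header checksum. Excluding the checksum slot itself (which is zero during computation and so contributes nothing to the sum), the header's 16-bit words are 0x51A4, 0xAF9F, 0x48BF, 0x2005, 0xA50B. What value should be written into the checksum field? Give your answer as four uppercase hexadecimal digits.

One's-complement addition (fold any carry out of bit 15 back into bit 0):
  0x51A4 + 0xAF9F = 0x10143 → wrap carry → 0x0144
  0x0144 + 0x48BF = 0x04A03
  0x4A03 + 0x2005 = 0x06A08
  0x6A08 + 0xA50B = 0x10F13 → wrap carry → 0x0F14
One's-complement sum = 0x0F14.
Checksum = ~0x0F14 & 0xFFFF = 0xF0EB.

F0EB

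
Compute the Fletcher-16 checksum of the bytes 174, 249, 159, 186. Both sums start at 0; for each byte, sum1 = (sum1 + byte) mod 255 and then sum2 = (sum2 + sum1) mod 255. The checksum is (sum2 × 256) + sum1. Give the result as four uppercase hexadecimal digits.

Running sums (mod 255):
  after byte 0 (174): sum1=174, sum2=174
  after byte 1 (249): sum1=168, sum2=87
  after byte 2 (159): sum1=72, sum2=159
  after byte 3 (186): sum1=3, sum2=162
Checksum = sum2·256 + sum1 = 162·256 + 3 = 41475 = 0xA203.

A203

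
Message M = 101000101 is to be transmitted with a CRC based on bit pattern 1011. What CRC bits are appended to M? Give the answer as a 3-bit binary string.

110

Append 3 zeros: 101000101000. Divide by 1011 (XOR where the leading bit is 1):
  pos 0: 1010 XOR 1011 = 0001
  pos 3: 1001 XOR 1011 = 0010
  pos 5: 1001 XOR 1011 = 0010
  pos 7: 1000 XOR 1011 = 0011
Remainder (last 3 bits) = 110. This is the CRC / FCS.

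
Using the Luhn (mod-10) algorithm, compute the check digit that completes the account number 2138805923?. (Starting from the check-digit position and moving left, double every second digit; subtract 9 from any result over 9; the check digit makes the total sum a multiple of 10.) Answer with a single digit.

6

Partial digits right→left: 3 2 9 5 0 8 8 3 1 2
Double every second digit counting from the check-digit position (so the 1st, 3rd, 5th, ... of the partial from the right).
  doubled (with −9 where >9): 6 9 0 7 2 → sum 24
  kept as-is: 2 5 8 3 2 → sum 20
Total = 24 + 20 = 44.
Check digit = (10 − (44 mod 10)) mod 10 = 6.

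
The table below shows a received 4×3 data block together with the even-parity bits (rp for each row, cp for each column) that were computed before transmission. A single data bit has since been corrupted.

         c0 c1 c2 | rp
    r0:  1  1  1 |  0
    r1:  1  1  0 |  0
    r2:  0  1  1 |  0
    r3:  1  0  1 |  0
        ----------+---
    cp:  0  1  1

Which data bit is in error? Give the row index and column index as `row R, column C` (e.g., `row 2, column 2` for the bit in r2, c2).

Recompute each row's even parity and compare to rp:
  r0: data parity 1, sent rp 0 → mismatch
  r1: data parity 0, sent rp 0 → ok
  r2: data parity 0, sent rp 0 → ok
  r3: data parity 0, sent rp 0 → ok
Recompute each column's even parity and compare to cp:
  c0: data parity 1, sent cp 0 → mismatch
  c1: data parity 1, sent cp 1 → ok
  c2: data parity 1, sent cp 1 → ok
Exactly one row (r0) and one column (c0) fail → the flipped bit is at their intersection.

row 0, column 0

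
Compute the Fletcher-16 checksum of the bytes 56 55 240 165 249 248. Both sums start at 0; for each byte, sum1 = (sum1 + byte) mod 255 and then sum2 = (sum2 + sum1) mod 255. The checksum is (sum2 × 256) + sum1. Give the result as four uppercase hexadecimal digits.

07F8

Running sums (mod 255):
  after byte 0 (56): sum1=56, sum2=56
  after byte 1 (55): sum1=111, sum2=167
  after byte 2 (240): sum1=96, sum2=8
  after byte 3 (165): sum1=6, sum2=14
  after byte 4 (249): sum1=0, sum2=14
  after byte 5 (248): sum1=248, sum2=7
Checksum = sum2·256 + sum1 = 7·256 + 248 = 2040 = 0x07F8.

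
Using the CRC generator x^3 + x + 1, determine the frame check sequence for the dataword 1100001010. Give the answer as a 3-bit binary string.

010

Append 3 zeros: 1100001010000. Divide by 1011 (XOR where the leading bit is 1):
  pos 0: 1100 XOR 1011 = 0111
  pos 1: 1110 XOR 1011 = 0101
  pos 2: 1010 XOR 1011 = 0001
  pos 5: 1101 XOR 1011 = 0110
  pos 6: 1100 XOR 1011 = 0111
  pos 7: 1110 XOR 1011 = 0101
  pos 8: 1010 XOR 1011 = 0001
Remainder (last 3 bits) = 010. This is the CRC / FCS.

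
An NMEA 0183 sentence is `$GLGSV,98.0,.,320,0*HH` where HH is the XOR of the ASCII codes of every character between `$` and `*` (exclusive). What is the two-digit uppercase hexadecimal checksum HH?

79

XOR the ASCII codes of the payload characters:
  'G' = 0x47 → acc = 0x47
  'L' = 0x4C → acc = 0x0B
  'G' = 0x47 → acc = 0x4C
  'S' = 0x53 → acc = 0x1F
  'V' = 0x56 → acc = 0x49
  ',' = 0x2C → acc = 0x65
  '9' = 0x39 → acc = 0x5C
  '8' = 0x38 → acc = 0x64
  '.' = 0x2E → acc = 0x4A
  '0' = 0x30 → acc = 0x7A
  ',' = 0x2C → acc = 0x56
  '.' = 0x2E → acc = 0x78
  ',' = 0x2C → acc = 0x54
  '3' = 0x33 → acc = 0x67
  '2' = 0x32 → acc = 0x55
  '0' = 0x30 → acc = 0x65
  ',' = 0x2C → acc = 0x49
  '0' = 0x30 → acc = 0x79
Checksum = 0x79.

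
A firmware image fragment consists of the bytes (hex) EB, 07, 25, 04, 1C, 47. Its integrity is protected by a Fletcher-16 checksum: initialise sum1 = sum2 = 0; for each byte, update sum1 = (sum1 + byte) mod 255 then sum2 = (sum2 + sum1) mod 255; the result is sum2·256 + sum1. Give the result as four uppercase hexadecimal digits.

CA7F

Running sums (mod 255):
  after byte 0 (EB): sum1=235, sum2=235
  after byte 1 (07): sum1=242, sum2=222
  after byte 2 (25): sum1=24, sum2=246
  after byte 3 (04): sum1=28, sum2=19
  after byte 4 (1C): sum1=56, sum2=75
  after byte 5 (47): sum1=127, sum2=202
Checksum = sum2·256 + sum1 = 202·256 + 127 = 51839 = 0xCA7F.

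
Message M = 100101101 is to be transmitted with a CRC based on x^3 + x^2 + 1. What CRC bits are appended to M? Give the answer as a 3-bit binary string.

101

Append 3 zeros: 100101101000. Divide by 1101 (XOR where the leading bit is 1):
  pos 0: 1001 XOR 1101 = 0100
  pos 1: 1000 XOR 1101 = 0101
  pos 2: 1011 XOR 1101 = 0110
  pos 3: 1101 XOR 1101 = 0000
  pos 8: 1000 XOR 1101 = 0101
Remainder (last 3 bits) = 101. This is the CRC / FCS.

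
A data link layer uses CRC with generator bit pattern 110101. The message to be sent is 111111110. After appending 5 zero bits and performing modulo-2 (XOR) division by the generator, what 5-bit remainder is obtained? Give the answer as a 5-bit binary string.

00011

Append 5 zeros: 11111111000000. Divide by 110101 (XOR where the leading bit is 1):
  pos 0: 111111 XOR 110101 = 001010
  pos 2: 101011 XOR 110101 = 011110
  pos 3: 111100 XOR 110101 = 001001
  pos 5: 100100 XOR 110101 = 010001
  pos 6: 100010 XOR 110101 = 010111
  pos 7: 101110 XOR 110101 = 011011
  pos 8: 110110 XOR 110101 = 000011
Remainder (last 5 bits) = 00011. This is the CRC / FCS.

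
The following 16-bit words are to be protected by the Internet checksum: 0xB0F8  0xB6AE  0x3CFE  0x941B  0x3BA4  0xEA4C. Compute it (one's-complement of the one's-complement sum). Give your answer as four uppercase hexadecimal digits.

One's-complement addition (fold any carry out of bit 15 back into bit 0):
  0xB0F8 + 0xB6AE = 0x167A6 → wrap carry → 0x67A7
  0x67A7 + 0x3CFE = 0x0A4A5
  0xA4A5 + 0x941B = 0x138C0 → wrap carry → 0x38C1
  0x38C1 + 0x3BA4 = 0x07465
  0x7465 + 0xEA4C = 0x15EB1 → wrap carry → 0x5EB2
One's-complement sum = 0x5EB2.
Checksum = ~0x5EB2 & 0xFFFF = 0xA14D.

A14D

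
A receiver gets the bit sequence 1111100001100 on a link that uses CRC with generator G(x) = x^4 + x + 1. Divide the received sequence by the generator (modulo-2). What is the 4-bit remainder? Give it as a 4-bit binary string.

0101

Modulo-2 division of 1111100001100 by 10011:
  pos 0: 11111 XOR 10011 = 01100
  pos 1: 11000 XOR 10011 = 01011
  pos 2: 10110 XOR 10011 = 00101
  pos 4: 10100 XOR 10011 = 00111
  pos 6: 11111 XOR 10011 = 01100
  pos 7: 11000 XOR 10011 = 01011
  pos 8: 10110 XOR 10011 = 00101
Remainder = 0101 (nonzero — an error is detected).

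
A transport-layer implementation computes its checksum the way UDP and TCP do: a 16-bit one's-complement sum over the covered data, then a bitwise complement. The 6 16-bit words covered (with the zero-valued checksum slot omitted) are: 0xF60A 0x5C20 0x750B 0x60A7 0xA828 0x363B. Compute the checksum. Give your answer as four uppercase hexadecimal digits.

One's-complement addition (fold any carry out of bit 15 back into bit 0):
  0xF60A + 0x5C20 = 0x1522A → wrap carry → 0x522B
  0x522B + 0x750B = 0x0C736
  0xC736 + 0x60A7 = 0x127DD → wrap carry → 0x27DE
  0x27DE + 0xA828 = 0x0D006
  0xD006 + 0x363B = 0x10641 → wrap carry → 0x0642
One's-complement sum = 0x0642.
Checksum = ~0x0642 & 0xFFFF = 0xF9BD.

F9BD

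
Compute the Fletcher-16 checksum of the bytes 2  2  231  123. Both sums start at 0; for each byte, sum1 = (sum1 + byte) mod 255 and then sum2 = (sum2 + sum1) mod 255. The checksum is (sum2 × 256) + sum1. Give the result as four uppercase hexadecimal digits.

Running sums (mod 255):
  after byte 0 (2): sum1=2, sum2=2
  after byte 1 (2): sum1=4, sum2=6
  after byte 2 (231): sum1=235, sum2=241
  after byte 3 (123): sum1=103, sum2=89
Checksum = sum2·256 + sum1 = 89·256 + 103 = 22887 = 0x5967.

5967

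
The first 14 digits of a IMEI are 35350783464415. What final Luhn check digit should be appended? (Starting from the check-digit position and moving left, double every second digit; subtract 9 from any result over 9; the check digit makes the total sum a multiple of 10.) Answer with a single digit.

2

Partial digits right→left: 5 1 4 4 6 4 3 8 7 0 5 3 5 3
Double every second digit counting from the check-digit position (so the 1st, 3rd, 5th, ... of the partial from the right).
  doubled (with −9 where >9): 1 8 3 6 5 1 1 → sum 25
  kept as-is: 1 4 4 8 0 3 3 → sum 23
Total = 25 + 23 = 48.
Check digit = (10 − (48 mod 10)) mod 10 = 2.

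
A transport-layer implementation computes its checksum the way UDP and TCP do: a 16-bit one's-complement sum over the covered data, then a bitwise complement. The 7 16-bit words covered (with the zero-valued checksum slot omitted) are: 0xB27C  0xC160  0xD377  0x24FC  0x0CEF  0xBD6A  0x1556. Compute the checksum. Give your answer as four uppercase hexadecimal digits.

B3FE

One's-complement addition (fold any carry out of bit 15 back into bit 0):
  0xB27C + 0xC160 = 0x173DC → wrap carry → 0x73DD
  0x73DD + 0xD377 = 0x14754 → wrap carry → 0x4755
  0x4755 + 0x24FC = 0x06C51
  0x6C51 + 0x0CEF = 0x07940
  0x7940 + 0xBD6A = 0x136AA → wrap carry → 0x36AB
  0x36AB + 0x1556 = 0x04C01
One's-complement sum = 0x4C01.
Checksum = ~0x4C01 & 0xFFFF = 0xB3FE.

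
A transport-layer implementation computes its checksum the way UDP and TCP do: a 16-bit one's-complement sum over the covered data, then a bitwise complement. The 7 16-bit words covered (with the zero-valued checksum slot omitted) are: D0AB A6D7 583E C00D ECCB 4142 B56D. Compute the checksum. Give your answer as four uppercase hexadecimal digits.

One's-complement addition (fold any carry out of bit 15 back into bit 0):
  0xD0AB + 0xA6D7 = 0x17782 → wrap carry → 0x7783
  0x7783 + 0x583E = 0x0CFC1
  0xCFC1 + 0xC00D = 0x18FCE → wrap carry → 0x8FCF
  0x8FCF + 0xECCB = 0x17C9A → wrap carry → 0x7C9B
  0x7C9B + 0x4142 = 0x0BDDD
  0xBDDD + 0xB56D = 0x1734A → wrap carry → 0x734B
One's-complement sum = 0x734B.
Checksum = ~0x734B & 0xFFFF = 0x8CB4.

8CB4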